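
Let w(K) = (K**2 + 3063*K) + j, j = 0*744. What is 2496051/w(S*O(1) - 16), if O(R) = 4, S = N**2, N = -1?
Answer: -277339/4068 ≈ -68.176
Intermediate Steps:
j = 0
S = 1 (S = (-1)**2 = 1)
w(K) = K**2 + 3063*K (w(K) = (K**2 + 3063*K) + 0 = K**2 + 3063*K)
2496051/w(S*O(1) - 16) = 2496051/(((1*4 - 16)*(3063 + (1*4 - 16)))) = 2496051/(((4 - 16)*(3063 + (4 - 16)))) = 2496051/((-12*(3063 - 12))) = 2496051/((-12*3051)) = 2496051/(-36612) = 2496051*(-1/36612) = -277339/4068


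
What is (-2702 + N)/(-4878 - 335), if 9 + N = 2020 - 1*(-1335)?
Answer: -644/5213 ≈ -0.12354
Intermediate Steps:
N = 3346 (N = -9 + (2020 - 1*(-1335)) = -9 + (2020 + 1335) = -9 + 3355 = 3346)
(-2702 + N)/(-4878 - 335) = (-2702 + 3346)/(-4878 - 335) = 644/(-5213) = 644*(-1/5213) = -644/5213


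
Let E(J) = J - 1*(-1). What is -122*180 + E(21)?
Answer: -21938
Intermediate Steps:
E(J) = 1 + J (E(J) = J + 1 = 1 + J)
-122*180 + E(21) = -122*180 + (1 + 21) = -21960 + 22 = -21938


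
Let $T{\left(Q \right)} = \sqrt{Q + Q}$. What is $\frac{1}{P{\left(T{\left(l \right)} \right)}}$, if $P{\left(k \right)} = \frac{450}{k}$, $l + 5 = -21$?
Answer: $\frac{i \sqrt{13}}{225} \approx 0.016025 i$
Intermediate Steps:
$l = -26$ ($l = -5 - 21 = -26$)
$T{\left(Q \right)} = \sqrt{2} \sqrt{Q}$ ($T{\left(Q \right)} = \sqrt{2 Q} = \sqrt{2} \sqrt{Q}$)
$\frac{1}{P{\left(T{\left(l \right)} \right)}} = \frac{1}{450 \frac{1}{\sqrt{2} \sqrt{-26}}} = \frac{1}{450 \frac{1}{\sqrt{2} i \sqrt{26}}} = \frac{1}{450 \frac{1}{2 i \sqrt{13}}} = \frac{1}{450 \left(- \frac{i \sqrt{13}}{26}\right)} = \frac{1}{\left(- \frac{225}{13}\right) i \sqrt{13}} = \frac{i \sqrt{13}}{225}$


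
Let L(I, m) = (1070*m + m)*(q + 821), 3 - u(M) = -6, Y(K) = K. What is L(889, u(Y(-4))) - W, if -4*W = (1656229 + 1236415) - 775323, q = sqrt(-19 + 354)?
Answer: 33771797/4 + 9639*sqrt(335) ≈ 8.6194e+6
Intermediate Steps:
u(M) = 9 (u(M) = 3 - 1*(-6) = 3 + 6 = 9)
q = sqrt(335) ≈ 18.303
L(I, m) = 1071*m*(821 + sqrt(335)) (L(I, m) = (1070*m + m)*(sqrt(335) + 821) = (1071*m)*(821 + sqrt(335)) = 1071*m*(821 + sqrt(335)))
W = -2117321/4 (W = -((1656229 + 1236415) - 775323)/4 = -(2892644 - 775323)/4 = -1/4*2117321 = -2117321/4 ≈ -5.2933e+5)
L(889, u(Y(-4))) - W = 1071*9*(821 + sqrt(335)) - 1*(-2117321/4) = (7913619 + 9639*sqrt(335)) + 2117321/4 = 33771797/4 + 9639*sqrt(335)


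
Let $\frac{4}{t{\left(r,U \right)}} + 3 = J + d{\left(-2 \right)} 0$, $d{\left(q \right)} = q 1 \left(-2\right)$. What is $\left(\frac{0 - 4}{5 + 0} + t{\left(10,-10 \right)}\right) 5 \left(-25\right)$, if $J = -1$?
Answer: $225$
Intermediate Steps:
$d{\left(q \right)} = - 2 q$ ($d{\left(q \right)} = q \left(-2\right) = - 2 q$)
$t{\left(r,U \right)} = -1$ ($t{\left(r,U \right)} = \frac{4}{-3 - \left(1 - \left(-2\right) \left(-2\right) 0\right)} = \frac{4}{-3 + \left(-1 + 4 \cdot 0\right)} = \frac{4}{-3 + \left(-1 + 0\right)} = \frac{4}{-3 - 1} = \frac{4}{-4} = 4 \left(- \frac{1}{4}\right) = -1$)
$\left(\frac{0 - 4}{5 + 0} + t{\left(10,-10 \right)}\right) 5 \left(-25\right) = \left(\frac{0 - 4}{5 + 0} - 1\right) 5 \left(-25\right) = \left(- \frac{4}{5} - 1\right) \left(-125\right) = \left(- \frac{9}{5}\right) \left(-125\right) = 225$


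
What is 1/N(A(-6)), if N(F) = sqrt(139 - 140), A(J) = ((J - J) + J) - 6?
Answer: -I ≈ -1.0*I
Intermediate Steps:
A(J) = -6 + J (A(J) = (0 + J) - 6 = J - 6 = -6 + J)
N(F) = I (N(F) = sqrt(-1) = I)
1/N(A(-6)) = 1/I = -I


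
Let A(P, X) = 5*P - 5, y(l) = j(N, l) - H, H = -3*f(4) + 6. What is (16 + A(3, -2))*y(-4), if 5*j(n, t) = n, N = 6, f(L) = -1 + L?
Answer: 546/5 ≈ 109.20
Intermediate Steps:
j(n, t) = n/5
H = -3 (H = -3*(-1 + 4) + 6 = -3*3 + 6 = -9 + 6 = -3)
y(l) = 21/5 (y(l) = (⅕)*6 - 1*(-3) = 6/5 + 3 = 21/5)
A(P, X) = -5 + 5*P
(16 + A(3, -2))*y(-4) = (16 + (-5 + 5*3))*(21/5) = (16 + (-5 + 15))*(21/5) = (16 + 10)*(21/5) = 26*(21/5) = 546/5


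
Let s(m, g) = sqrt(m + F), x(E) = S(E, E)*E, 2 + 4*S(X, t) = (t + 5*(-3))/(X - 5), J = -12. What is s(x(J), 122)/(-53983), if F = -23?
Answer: -I*sqrt(6290)/917711 ≈ -8.6421e-5*I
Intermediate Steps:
S(X, t) = -1/2 + (-15 + t)/(4*(-5 + X)) (S(X, t) = -1/2 + ((t + 5*(-3))/(X - 5))/4 = -1/2 + ((t - 15)/(-5 + X))/4 = -1/2 + ((-15 + t)/(-5 + X))/4 = -1/2 + (-15 + t)/(4*(-5 + X)))
x(E) = E*(-5 - E)/(4*(-5 + E)) (x(E) = ((-5 + E - 2*E)/(4*(-5 + E)))*E = ((-5 - E)/(4*(-5 + E)))*E = E*(-5 - E)/(4*(-5 + E)))
s(m, g) = sqrt(-23 + m) (s(m, g) = sqrt(m - 23) = sqrt(-23 + m))
s(x(J), 122)/(-53983) = sqrt(-23 - 1*(-12)*(5 - 12)/(-20 + 4*(-12)))/(-53983) = sqrt(-23 - 1*(-12)*(-7)/(-20 - 48))*(-1/53983) = sqrt(-23 - 1*(-12)*(-7)/(-68))*(-1/53983) = sqrt(-23 - 1*(-12)*(-1/68)*(-7))*(-1/53983) = sqrt(-23 + 21/17)*(-1/53983) = sqrt(-370/17)*(-1/53983) = (I*sqrt(6290)/17)*(-1/53983) = -I*sqrt(6290)/917711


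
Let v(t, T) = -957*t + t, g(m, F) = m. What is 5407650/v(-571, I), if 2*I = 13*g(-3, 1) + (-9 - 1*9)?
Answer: 2703825/272938 ≈ 9.9064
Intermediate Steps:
I = -57/2 (I = (13*(-3) + (-9 - 1*9))/2 = (-39 + (-9 - 9))/2 = (-39 - 18)/2 = (1/2)*(-57) = -57/2 ≈ -28.500)
v(t, T) = -956*t
5407650/v(-571, I) = 5407650/((-956*(-571))) = 5407650/545876 = 5407650*(1/545876) = 2703825/272938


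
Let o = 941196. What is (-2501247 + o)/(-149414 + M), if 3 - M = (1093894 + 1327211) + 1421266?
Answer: 520017/1330594 ≈ 0.39082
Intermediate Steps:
M = -3842368 (M = 3 - ((1093894 + 1327211) + 1421266) = 3 - (2421105 + 1421266) = 3 - 1*3842371 = 3 - 3842371 = -3842368)
(-2501247 + o)/(-149414 + M) = (-2501247 + 941196)/(-149414 - 3842368) = -1560051/(-3991782) = -1560051*(-1/3991782) = 520017/1330594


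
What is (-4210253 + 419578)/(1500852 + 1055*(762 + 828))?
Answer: -3790675/3178302 ≈ -1.1927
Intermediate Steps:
(-4210253 + 419578)/(1500852 + 1055*(762 + 828)) = -3790675/(1500852 + 1055*1590) = -3790675/(1500852 + 1677450) = -3790675/3178302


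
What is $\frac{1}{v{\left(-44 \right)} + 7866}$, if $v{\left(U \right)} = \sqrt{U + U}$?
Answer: $\frac{3933}{30937022} - \frac{i \sqrt{22}}{30937022} \approx 0.00012713 - 1.5161 \cdot 10^{-7} i$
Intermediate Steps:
$v{\left(U \right)} = \sqrt{2} \sqrt{U}$ ($v{\left(U \right)} = \sqrt{2 U} = \sqrt{2} \sqrt{U}$)
$\frac{1}{v{\left(-44 \right)} + 7866} = \frac{1}{\sqrt{2} \sqrt{-44} + 7866} = \frac{1}{\sqrt{2} \cdot 2 i \sqrt{11} + 7866} = \frac{1}{2 i \sqrt{22} + 7866} = \frac{1}{7866 + 2 i \sqrt{22}}$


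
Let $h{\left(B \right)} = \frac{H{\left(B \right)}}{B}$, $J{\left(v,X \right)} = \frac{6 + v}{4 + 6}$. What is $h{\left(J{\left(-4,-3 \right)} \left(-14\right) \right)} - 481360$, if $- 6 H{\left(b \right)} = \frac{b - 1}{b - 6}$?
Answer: $- \frac{1779106465}{3696} \approx -4.8136 \cdot 10^{5}$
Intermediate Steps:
$H{\left(b \right)} = - \frac{-1 + b}{6 \left(-6 + b\right)}$ ($H{\left(b \right)} = - \frac{\left(b - 1\right) \frac{1}{b - 6}}{6} = - \frac{\left(-1 + b\right) \frac{1}{-6 + b}}{6} = - \frac{\frac{1}{-6 + b} \left(-1 + b\right)}{6} = - \frac{-1 + b}{6 \left(-6 + b\right)}$)
$J{\left(v,X \right)} = \frac{3}{5} + \frac{v}{10}$ ($J{\left(v,X \right)} = \frac{6 + v}{10} = \left(6 + v\right) \frac{1}{10} = \frac{3}{5} + \frac{v}{10}$)
$h{\left(B \right)} = \frac{1 - B}{6 B \left(-6 + B\right)}$ ($h{\left(B \right)} = \frac{\frac{1}{6} \frac{1}{-6 + B} \left(1 - B\right)}{B} = \frac{1 - B}{6 B \left(-6 + B\right)}$)
$h{\left(J{\left(-4,-3 \right)} \left(-14\right) \right)} - 481360 = \frac{1 - \left(\frac{3}{5} + \frac{1}{10} \left(-4\right)\right) \left(-14\right)}{6 \left(\frac{3}{5} + \frac{1}{10} \left(-4\right)\right) \left(-14\right) \left(-6 + \left(\frac{3}{5} + \frac{1}{10} \left(-4\right)\right) \left(-14\right)\right)} - 481360 = \frac{1 - \left(\frac{3}{5} - \frac{2}{5}\right) \left(-14\right)}{6 \left(\frac{3}{5} - \frac{2}{5}\right) \left(-14\right) \left(-6 + \left(\frac{3}{5} - \frac{2}{5}\right) \left(-14\right)\right)} - 481360 = \frac{1 - \frac{1}{5} \left(-14\right)}{6 \cdot \frac{1}{5} \left(-14\right) \left(-6 + \frac{1}{5} \left(-14\right)\right)} - 481360 = \frac{1 - - \frac{14}{5}}{6 \left(- \frac{14}{5}\right) \left(-6 - \frac{14}{5}\right)} - 481360 = \frac{1}{6} \left(- \frac{5}{14}\right) \frac{1}{- \frac{44}{5}} \left(1 + \frac{14}{5}\right) - 481360 = \frac{1}{6} \left(- \frac{5}{14}\right) \left(- \frac{5}{44}\right) \frac{19}{5} - 481360 = \frac{95}{3696} - 481360 = - \frac{1779106465}{3696}$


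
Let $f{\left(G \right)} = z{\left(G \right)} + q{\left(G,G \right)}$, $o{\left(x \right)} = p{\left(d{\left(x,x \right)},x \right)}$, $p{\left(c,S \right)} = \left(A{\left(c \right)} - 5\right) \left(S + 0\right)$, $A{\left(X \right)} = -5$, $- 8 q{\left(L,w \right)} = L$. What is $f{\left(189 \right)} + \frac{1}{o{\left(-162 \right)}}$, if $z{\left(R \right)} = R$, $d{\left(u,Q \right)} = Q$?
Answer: $\frac{535817}{3240} \approx 165.38$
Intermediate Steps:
$q{\left(L,w \right)} = - \frac{L}{8}$
$p{\left(c,S \right)} = - 10 S$ ($p{\left(c,S \right)} = \left(-5 - 5\right) \left(S + 0\right) = - 10 S$)
$o{\left(x \right)} = - 10 x$
$f{\left(G \right)} = \frac{7 G}{8}$ ($f{\left(G \right)} = G - \frac{G}{8} = \frac{7 G}{8}$)
$f{\left(189 \right)} + \frac{1}{o{\left(-162 \right)}} = \frac{7}{8} \cdot 189 + \frac{1}{\left(-10\right) \left(-162\right)} = \frac{1323}{8} + \frac{1}{1620} = \frac{535817}{3240}$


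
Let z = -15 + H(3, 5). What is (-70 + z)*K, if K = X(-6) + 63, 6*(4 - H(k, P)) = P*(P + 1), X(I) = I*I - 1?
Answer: -8428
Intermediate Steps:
X(I) = -1 + I**2 (X(I) = I**2 - 1 = -1 + I**2)
H(k, P) = 4 - P*(1 + P)/6 (H(k, P) = 4 - P*(P + 1)/6 = 4 - P*(1 + P)/6)
z = -16 (z = -15 + (4 - 1/6*5 - 1/6*5**2) = -15 + (4 - 5/6 - 1/6*25) = -15 + (4 - 5/6 - 25/6) = -15 - 1 = -16)
K = 98 (K = (-1 + (-6)**2) + 63 = (-1 + 36) + 63 = 35 + 63 = 98)
(-70 + z)*K = (-70 - 16)*98 = -86*98 = -8428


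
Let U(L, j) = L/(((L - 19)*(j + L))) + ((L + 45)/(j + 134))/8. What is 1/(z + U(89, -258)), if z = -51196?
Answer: -2933840/150201291017 ≈ -1.9533e-5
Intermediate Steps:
U(L, j) = (45 + L)/(8*(134 + j)) + L/((-19 + L)*(L + j)) (U(L, j) = L/(((-19 + L)*(L + j))) + ((45 + L)/(134 + j))*(⅛) = L*(1/((-19 + L)*(L + j))) + ((45 + L)/(134 + j))*(⅛) = L/((-19 + L)*(L + j)) + (45 + L)/(8*(134 + j)) = (45 + L)/(8*(134 + j)) + L/((-19 + L)*(L + j)))
1/(z + U(89, -258)) = 1/(-51196 + (89³ - 855*(-258) + 26*89² + 217*89 - 258*89² + 34*89*(-258))/(8*(-2546*89 - 2546*(-258) - 19*(-258)² + 134*89² + 89*(-258)² - 258*89² + 115*89*(-258)))) = 1/(-51196 + (704969 + 220590 + 26*7921 + 19313 - 258*7921 - 780708)/(8*(-226594 + 656868 - 19*66564 + 134*7921 + 89*66564 - 258*7921 - 2640630))) = 1/(-51196 + (704969 + 220590 + 205946 + 19313 - 2043618 - 780708)/(8*(-226594 + 656868 - 1264716 + 1061414 + 5924196 - 2043618 - 2640630))) = 1/(-51196 + (⅛)*(-1673508)/1466920) = 1/(-51196 + (⅛)*(1/1466920)*(-1673508)) = 1/(-51196 - 418377/2933840) = 1/(-150201291017/2933840) = -2933840/150201291017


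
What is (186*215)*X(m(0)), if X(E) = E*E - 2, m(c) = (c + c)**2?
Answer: -79980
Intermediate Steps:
m(c) = 4*c**2 (m(c) = (2*c)**2 = 4*c**2)
X(E) = -2 + E**2 (X(E) = E**2 - 2 = -2 + E**2)
(186*215)*X(m(0)) = (186*215)*(-2 + (4*0**2)**2) = 39990*(-2 + (4*0)**2) = 39990*(-2 + 0**2) = 39990*(-2 + 0) = 39990*(-2) = -79980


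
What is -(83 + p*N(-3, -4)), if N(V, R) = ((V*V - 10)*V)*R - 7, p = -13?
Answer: -330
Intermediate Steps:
N(V, R) = -7 + R*V*(-10 + V²) (N(V, R) = ((V² - 10)*V)*R - 7 = ((-10 + V²)*V)*R - 7 = (V*(-10 + V²))*R - 7 = R*V*(-10 + V²) - 7 = -7 + R*V*(-10 + V²))
-(83 + p*N(-3, -4)) = -(83 - 13*(-7 - 4*(-3)³ - 10*(-4)*(-3))) = -(83 - 13*(-7 - 4*(-27) - 120)) = -(83 - 13*(-7 + 108 - 120)) = -(83 - 13*(-19)) = -(83 + 247) = -1*330 = -330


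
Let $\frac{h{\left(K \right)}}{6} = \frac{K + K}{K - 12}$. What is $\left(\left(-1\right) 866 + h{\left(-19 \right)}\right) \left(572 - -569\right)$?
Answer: $- \frac{30371138}{31} \approx -9.7971 \cdot 10^{5}$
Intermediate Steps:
$h{\left(K \right)} = \frac{12 K}{-12 + K}$ ($h{\left(K \right)} = 6 \frac{K + K}{K - 12} = 6 \frac{2 K}{-12 + K} = \frac{12 K}{-12 + K}$)
$\left(\left(-1\right) 866 + h{\left(-19 \right)}\right) \left(572 - -569\right) = \left(\left(-1\right) 866 + 12 \left(-19\right) \frac{1}{-12 - 19}\right) \left(572 - -569\right) = \left(-866 + 12 \left(-19\right) \frac{1}{-31}\right) \left(572 + 569\right) = \left(-866 + 12 \left(-19\right) \left(- \frac{1}{31}\right)\right) 1141 = \left(-866 + \frac{228}{31}\right) 1141 = \left(- \frac{26618}{31}\right) 1141 = - \frac{30371138}{31}$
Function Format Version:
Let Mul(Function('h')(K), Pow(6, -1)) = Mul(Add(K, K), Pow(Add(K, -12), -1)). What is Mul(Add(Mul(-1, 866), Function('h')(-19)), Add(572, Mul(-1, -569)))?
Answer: Rational(-30371138, 31) ≈ -9.7971e+5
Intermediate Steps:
Function('h')(K) = Mul(12, K, Pow(Add(-12, K), -1)) (Function('h')(K) = Mul(6, Mul(Add(K, K), Pow(Add(K, -12), -1))) = Mul(6, Mul(Mul(2, K), Pow(Add(-12, K), -1))) = Mul(6, Mul(2, K, Pow(Add(-12, K), -1))) = Mul(12, K, Pow(Add(-12, K), -1)))
Mul(Add(Mul(-1, 866), Function('h')(-19)), Add(572, Mul(-1, -569))) = Mul(Add(Mul(-1, 866), Mul(12, -19, Pow(Add(-12, -19), -1))), Add(572, Mul(-1, -569))) = Mul(Add(-866, Mul(12, -19, Pow(-31, -1))), Add(572, 569)) = Mul(Add(-866, Mul(12, -19, Rational(-1, 31))), 1141) = Mul(Add(-866, Rational(228, 31)), 1141) = Mul(Rational(-26618, 31), 1141) = Rational(-30371138, 31)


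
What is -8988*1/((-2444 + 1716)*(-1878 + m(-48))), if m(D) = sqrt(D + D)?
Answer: -100473/15283580 - 107*I*sqrt(6)/7641790 ≈ -0.0065739 - 3.4298e-5*I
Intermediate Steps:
m(D) = sqrt(2)*sqrt(D) (m(D) = sqrt(2*D) = sqrt(2)*sqrt(D))
-8988*1/((-2444 + 1716)*(-1878 + m(-48))) = -8988*1/((-2444 + 1716)*(-1878 + sqrt(2)*sqrt(-48))) = -8988*(-1/(728*(-1878 + sqrt(2)*(4*I*sqrt(3))))) = -8988*(-1/(728*(-1878 + 4*I*sqrt(6)))) = -8988/(1367184 - 2912*I*sqrt(6))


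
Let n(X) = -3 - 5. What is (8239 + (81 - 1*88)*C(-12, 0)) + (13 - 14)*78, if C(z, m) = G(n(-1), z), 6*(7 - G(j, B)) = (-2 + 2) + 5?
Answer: 48707/6 ≈ 8117.8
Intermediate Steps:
n(X) = -8
G(j, B) = 37/6 (G(j, B) = 7 - ((-2 + 2) + 5)/6 = 7 - (0 + 5)/6 = 7 - ⅙*5 = 7 - ⅚ = 37/6)
C(z, m) = 37/6
(8239 + (81 - 1*88)*C(-12, 0)) + (13 - 14)*78 = (8239 + (81 - 1*88)*(37/6)) + (13 - 14)*78 = (8239 + (81 - 88)*(37/6)) - 1*78 = (8239 - 7*37/6) - 78 = (8239 - 259/6) - 78 = 49175/6 - 78 = 48707/6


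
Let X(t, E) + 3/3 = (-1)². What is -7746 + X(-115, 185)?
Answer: -7746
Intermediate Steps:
X(t, E) = 0 (X(t, E) = -1 + (-1)² = -1 + 1 = 0)
-7746 + X(-115, 185) = -7746 + 0 = -7746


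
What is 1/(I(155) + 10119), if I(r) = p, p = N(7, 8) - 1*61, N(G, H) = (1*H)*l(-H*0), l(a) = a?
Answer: 1/10058 ≈ 9.9423e-5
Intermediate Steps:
N(G, H) = 0 (N(G, H) = (1*H)*(-H*0) = H*0 = 0)
p = -61 (p = 0 - 1*61 = 0 - 61 = -61)
I(r) = -61
1/(I(155) + 10119) = 1/(-61 + 10119) = 1/10058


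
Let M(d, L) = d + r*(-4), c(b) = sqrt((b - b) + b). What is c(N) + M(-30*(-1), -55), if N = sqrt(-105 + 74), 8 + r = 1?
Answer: 58 + 31**(1/4)*sqrt(I) ≈ 59.669 + 1.6685*I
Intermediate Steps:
r = -7 (r = -8 + 1 = -7)
N = I*sqrt(31) (N = sqrt(-31) = I*sqrt(31) ≈ 5.5678*I)
c(b) = sqrt(b) (c(b) = sqrt(0 + b) = sqrt(b))
M(d, L) = 28 + d (M(d, L) = d - 7*(-4) = d + 28 = 28 + d)
c(N) + M(-30*(-1), -55) = sqrt(I*sqrt(31)) + (28 - 30*(-1)) = 31**(1/4)*sqrt(I) + (28 + 30) = 31**(1/4)*sqrt(I) + 58 = 58 + 31**(1/4)*sqrt(I)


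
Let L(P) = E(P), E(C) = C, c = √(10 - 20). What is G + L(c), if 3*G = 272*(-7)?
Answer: -1904/3 + I*√10 ≈ -634.67 + 3.1623*I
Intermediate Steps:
c = I*√10 (c = √(-10) = I*√10 ≈ 3.1623*I)
G = -1904/3 (G = (272*(-7))/3 = (⅓)*(-1904) = -1904/3 ≈ -634.67)
L(P) = P
G + L(c) = -1904/3 + I*√10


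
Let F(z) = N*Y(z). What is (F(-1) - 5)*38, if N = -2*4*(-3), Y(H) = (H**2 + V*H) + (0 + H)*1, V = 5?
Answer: -4750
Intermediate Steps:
Y(H) = H**2 + 6*H (Y(H) = (H**2 + 5*H) + (0 + H)*1 = (H**2 + 5*H) + H*1 = (H**2 + 5*H) + H = H**2 + 6*H)
N = 24 (N = -8*(-3) = 24)
F(z) = 24*z*(6 + z) (F(z) = 24*(z*(6 + z)) = 24*z*(6 + z))
(F(-1) - 5)*38 = (24*(-1)*(6 - 1) - 5)*38 = (24*(-1)*5 - 5)*38 = (-120 - 5)*38 = -125*38 = -4750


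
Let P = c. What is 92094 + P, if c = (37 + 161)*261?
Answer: 143772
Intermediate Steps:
c = 51678 (c = 198*261 = 51678)
P = 51678
92094 + P = 92094 + 51678 = 143772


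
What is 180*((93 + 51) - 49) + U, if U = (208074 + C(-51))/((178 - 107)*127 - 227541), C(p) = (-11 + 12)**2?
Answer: 3736552325/218524 ≈ 17099.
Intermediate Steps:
C(p) = 1 (C(p) = 1**2 = 1)
U = -208075/218524 (U = (208074 + 1)/((178 - 107)*127 - 227541) = 208075/(71*127 - 227541) = 208075/(9017 - 227541) = 208075/(-218524) = 208075*(-1/218524) = -208075/218524 ≈ -0.95218)
180*((93 + 51) - 49) + U = 180*((93 + 51) - 49) - 208075/218524 = 180*(144 - 49) - 208075/218524 = 180*95 - 208075/218524 = 17100 - 208075/218524 = 3736552325/218524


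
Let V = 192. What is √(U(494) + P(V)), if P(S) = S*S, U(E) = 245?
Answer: √37109 ≈ 192.64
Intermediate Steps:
P(S) = S²
√(U(494) + P(V)) = √(245 + 192²) = √(245 + 36864) = √37109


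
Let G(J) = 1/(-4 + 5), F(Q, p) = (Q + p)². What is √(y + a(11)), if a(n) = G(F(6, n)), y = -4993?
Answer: 8*I*√78 ≈ 70.654*I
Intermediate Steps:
G(J) = 1 (G(J) = 1/1 = 1)
a(n) = 1
√(y + a(11)) = √(-4993 + 1) = √(-4992) = 8*I*√78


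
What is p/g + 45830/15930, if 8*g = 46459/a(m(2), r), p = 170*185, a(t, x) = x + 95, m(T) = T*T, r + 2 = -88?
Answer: 2216915597/74009187 ≈ 29.955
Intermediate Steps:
r = -90 (r = -2 - 88 = -90)
m(T) = T²
a(t, x) = 95 + x
p = 31450
g = 46459/40 (g = (46459/(95 - 90))/8 = (46459/5)/8 = (46459*(⅕))/8 = (⅛)*(46459/5) = 46459/40 ≈ 1161.5)
p/g + 45830/15930 = 31450/(46459/40) + 45830/15930 = 31450*(40/46459) + 45830*(1/15930) = 1258000/46459 + 4583/1593 = 2216915597/74009187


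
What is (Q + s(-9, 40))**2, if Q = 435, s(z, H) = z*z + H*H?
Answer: 4477456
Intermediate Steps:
s(z, H) = H**2 + z**2 (s(z, H) = z**2 + H**2 = H**2 + z**2)
(Q + s(-9, 40))**2 = (435 + (40**2 + (-9)**2))**2 = (435 + (1600 + 81))**2 = (435 + 1681)**2 = 2116**2 = 4477456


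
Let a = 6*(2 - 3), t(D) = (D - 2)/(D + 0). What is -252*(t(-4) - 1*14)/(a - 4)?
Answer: -315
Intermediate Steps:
t(D) = (-2 + D)/D
a = -6 (a = 6*(-1) = -6)
-252*(t(-4) - 1*14)/(a - 4) = -252*((-2 - 4)/(-4) - 1*14)/(-6 - 4) = -252*(-¼*(-6) - 14)/(-10) = -252*(3/2 - 14)*(-1)/10 = -(-3150)*(-1)/10 = -252*5/4 = -315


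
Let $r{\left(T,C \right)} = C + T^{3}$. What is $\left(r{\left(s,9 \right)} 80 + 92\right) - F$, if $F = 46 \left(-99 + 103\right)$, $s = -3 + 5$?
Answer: $1268$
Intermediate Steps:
$s = 2$
$F = 184$ ($F = 46 \cdot 4 = 184$)
$\left(r{\left(s,9 \right)} 80 + 92\right) - F = \left(\left(9 + 2^{3}\right) 80 + 92\right) - 184 = \left(\left(9 + 8\right) 80 + 92\right) - 184 = \left(17 \cdot 80 + 92\right) - 184 = \left(1360 + 92\right) - 184 = 1452 - 184 = 1268$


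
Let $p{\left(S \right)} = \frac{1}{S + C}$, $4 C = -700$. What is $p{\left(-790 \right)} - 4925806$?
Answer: $- \frac{4753402791}{965} \approx -4.9258 \cdot 10^{6}$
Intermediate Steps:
$C = -175$ ($C = \frac{1}{4} \left(-700\right) = -175$)
$p{\left(S \right)} = \frac{1}{-175 + S}$ ($p{\left(S \right)} = \frac{1}{S - 175} = \frac{1}{-175 + S}$)
$p{\left(-790 \right)} - 4925806 = \frac{1}{-175 - 790} - 4925806 = \frac{1}{-965} - 4925806 = - \frac{1}{965} - 4925806 = - \frac{4753402791}{965}$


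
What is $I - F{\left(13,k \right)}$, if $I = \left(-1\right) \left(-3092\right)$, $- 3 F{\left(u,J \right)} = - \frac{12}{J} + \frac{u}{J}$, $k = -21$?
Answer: $\frac{194795}{63} \approx 3092.0$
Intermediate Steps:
$F{\left(u,J \right)} = \frac{4}{J} - \frac{u}{3 J}$ ($F{\left(u,J \right)} = - \frac{- \frac{12}{J} + \frac{u}{J}}{3} = \frac{4}{J} - \frac{u}{3 J}$)
$I = 3092$
$I - F{\left(13,k \right)} = 3092 - \frac{12 - 13}{3 \left(-21\right)} = 3092 - \frac{1}{3} \left(- \frac{1}{21}\right) \left(12 - 13\right) = 3092 - \frac{1}{3} \left(- \frac{1}{21}\right) \left(-1\right) = 3092 - \frac{1}{63} = \frac{194795}{63}$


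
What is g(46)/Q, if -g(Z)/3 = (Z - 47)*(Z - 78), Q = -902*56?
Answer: 6/3157 ≈ 0.0019005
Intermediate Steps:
Q = -50512
g(Z) = -3*(-78 + Z)*(-47 + Z) (g(Z) = -3*(Z - 47)*(Z - 78) = -3*(-47 + Z)*(-78 + Z) = -3*(-78 + Z)*(-47 + Z))
g(46)/Q = (-10998 - 3*46**2 + 375*46)/(-50512) = (-10998 - 3*2116 + 17250)*(-1/50512) = (-10998 - 6348 + 17250)*(-1/50512) = -96*(-1/50512) = 6/3157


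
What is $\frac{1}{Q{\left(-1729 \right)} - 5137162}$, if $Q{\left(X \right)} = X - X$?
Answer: $- \frac{1}{5137162} \approx -1.9466 \cdot 10^{-7}$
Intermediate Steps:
$Q{\left(X \right)} = 0$
$\frac{1}{Q{\left(-1729 \right)} - 5137162} = \frac{1}{0 - 5137162} = \frac{1}{-5137162} = - \frac{1}{5137162}$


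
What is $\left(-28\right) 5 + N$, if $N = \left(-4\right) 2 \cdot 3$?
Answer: $-164$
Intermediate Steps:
$N = -24$ ($N = \left(-8\right) 3 = -24$)
$\left(-28\right) 5 + N = \left(-28\right) 5 - 24 = -140 - 24 = -164$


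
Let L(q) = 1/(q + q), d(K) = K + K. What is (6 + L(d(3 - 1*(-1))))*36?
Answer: 873/4 ≈ 218.25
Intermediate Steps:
d(K) = 2*K
L(q) = 1/(2*q)
(6 + L(d(3 - 1*(-1))))*36 = (6 + 1/(2*((2*(3 - 1*(-1))))))*36 = (6 + 1/(2*((2*(3 + 1)))))*36 = (6 + 1/(2*((2*4))))*36 = (6 + (½)/8)*36 = (6 + (½)*(⅛))*36 = (6 + 1/16)*36 = (97/16)*36 = 873/4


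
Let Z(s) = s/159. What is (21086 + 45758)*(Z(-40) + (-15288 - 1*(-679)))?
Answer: -155269989124/159 ≈ -9.7654e+8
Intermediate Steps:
Z(s) = s/159 (Z(s) = s*(1/159) = s/159)
(21086 + 45758)*(Z(-40) + (-15288 - 1*(-679))) = (21086 + 45758)*((1/159)*(-40) + (-15288 - 1*(-679))) = 66844*(-40/159 + (-15288 + 679)) = 66844*(-40/159 - 14609) = 66844*(-2322871/159) = -155269989124/159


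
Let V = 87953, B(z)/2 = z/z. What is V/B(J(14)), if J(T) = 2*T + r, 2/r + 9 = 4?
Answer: 87953/2 ≈ 43977.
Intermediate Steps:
r = -⅖ (r = 2/(-9 + 4) = 2/(-5) = 2*(-⅕) = -⅖ ≈ -0.40000)
J(T) = -⅖ + 2*T (J(T) = 2*T - ⅖ = -⅖ + 2*T)
B(z) = 2 (B(z) = 2*(z/z) = 2*1 = 2)
V/B(J(14)) = 87953/2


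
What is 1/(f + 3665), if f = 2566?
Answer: 1/6231 ≈ 0.00016049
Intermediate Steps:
1/(f + 3665) = 1/(2566 + 3665) = 1/6231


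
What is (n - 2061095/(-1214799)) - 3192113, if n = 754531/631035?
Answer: -815669986394439817/255526895655 ≈ -3.1921e+6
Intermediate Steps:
n = 754531/631035 (n = 754531*(1/631035) = 754531/631035 ≈ 1.1957)
(n - 2061095/(-1214799)) - 3192113 = (754531/631035 - 2061095/(-1214799)) - 3192113 = (754531/631035 - 2061095*(-1)/1214799) - 3192113 = (754531/631035 - 1*(-2061095/1214799)) - 3192113 = (754531/631035 + 2061095/1214799) - 3192113 = 739075529198/255526895655 - 3192113 = -815669986394439817/255526895655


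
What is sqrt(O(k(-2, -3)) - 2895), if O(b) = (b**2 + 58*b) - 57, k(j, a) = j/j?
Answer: I*sqrt(2893) ≈ 53.787*I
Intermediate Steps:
k(j, a) = 1
O(b) = -57 + b**2 + 58*b
sqrt(O(k(-2, -3)) - 2895) = sqrt((-57 + 1**2 + 58*1) - 2895) = sqrt((-57 + 1 + 58) - 2895) = sqrt(2 - 2895) = sqrt(-2893) = I*sqrt(2893)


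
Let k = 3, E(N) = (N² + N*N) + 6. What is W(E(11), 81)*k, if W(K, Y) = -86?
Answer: -258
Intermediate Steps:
E(N) = 6 + 2*N² (E(N) = (N² + N²) + 6 = 2*N² + 6 = 6 + 2*N²)
W(E(11), 81)*k = -86*3 = -258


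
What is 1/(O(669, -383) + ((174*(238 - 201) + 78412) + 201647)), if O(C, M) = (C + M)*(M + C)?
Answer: 1/368293 ≈ 2.7152e-6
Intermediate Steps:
O(C, M) = (C + M)**2 (O(C, M) = (C + M)*(C + M) = (C + M)**2)
1/(O(669, -383) + ((174*(238 - 201) + 78412) + 201647)) = 1/((669 - 383)**2 + ((174*(238 - 201) + 78412) + 201647)) = 1/(286**2 + ((174*37 + 78412) + 201647)) = 1/(81796 + ((6438 + 78412) + 201647)) = 1/(81796 + (84850 + 201647)) = 1/(81796 + 286497) = 1/368293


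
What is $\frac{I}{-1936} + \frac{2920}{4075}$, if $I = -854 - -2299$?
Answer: $- \frac{47051}{1577840} \approx -0.02982$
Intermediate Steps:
$I = 1445$ ($I = -854 + 2299 = 1445$)
$\frac{I}{-1936} + \frac{2920}{4075} = \frac{1445}{-1936} + \frac{2920}{4075} = 1445 \left(- \frac{1}{1936}\right) + 2920 \cdot \frac{1}{4075} = - \frac{1445}{1936} + \frac{584}{815} = - \frac{47051}{1577840}$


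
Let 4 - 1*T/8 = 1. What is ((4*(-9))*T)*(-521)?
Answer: 450144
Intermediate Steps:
T = 24 (T = 32 - 8*1 = 32 - 8 = 24)
((4*(-9))*T)*(-521) = ((4*(-9))*24)*(-521) = -36*24*(-521) = -864*(-521) = 450144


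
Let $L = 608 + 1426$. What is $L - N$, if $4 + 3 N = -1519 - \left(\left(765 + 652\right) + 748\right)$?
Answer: $\frac{9790}{3} \approx 3263.3$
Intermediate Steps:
$N = - \frac{3688}{3}$ ($N = - \frac{4}{3} + \frac{-1519 - \left(\left(765 + 652\right) + 748\right)}{3} = - \frac{4}{3} + \frac{-1519 - \left(1417 + 748\right)}{3} = - \frac{4}{3} + \frac{-1519 - 2165}{3} = - \frac{4}{3} + \frac{1}{3} \left(-3684\right) = - \frac{4}{3} - 1228 = - \frac{3688}{3} \approx -1229.3$)
$L = 2034$
$L - N = 2034 - - \frac{3688}{3} = 2034 + \frac{3688}{3} = \frac{9790}{3}$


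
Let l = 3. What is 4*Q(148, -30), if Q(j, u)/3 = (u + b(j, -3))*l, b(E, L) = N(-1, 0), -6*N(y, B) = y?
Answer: -1074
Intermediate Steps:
N(y, B) = -y/6
b(E, L) = 1/6 (b(E, L) = -1/6*(-1) = 1/6)
Q(j, u) = 3/2 + 9*u (Q(j, u) = 3*((u + 1/6)*3) = 3*((1/6 + u)*3) = 3*(1/2 + 3*u) = 3/2 + 9*u)
4*Q(148, -30) = 4*(3/2 + 9*(-30)) = 4*(3/2 - 270) = 4*(-537/2) = -1074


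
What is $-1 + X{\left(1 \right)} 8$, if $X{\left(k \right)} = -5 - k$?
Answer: $-49$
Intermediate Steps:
$-1 + X{\left(1 \right)} 8 = -1 + \left(-5 - 1\right) 8 = -1 - 48 = -49$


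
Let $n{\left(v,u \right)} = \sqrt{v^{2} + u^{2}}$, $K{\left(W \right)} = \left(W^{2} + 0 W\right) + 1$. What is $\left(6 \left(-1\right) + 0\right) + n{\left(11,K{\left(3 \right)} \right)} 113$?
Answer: $-6 + 113 \sqrt{221} \approx 1673.9$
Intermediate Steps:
$K{\left(W \right)} = 1 + W^{2}$ ($K{\left(W \right)} = \left(W^{2} + 0\right) + 1 = W^{2} + 1 = 1 + W^{2}$)
$n{\left(v,u \right)} = \sqrt{u^{2} + v^{2}}$
$\left(6 \left(-1\right) + 0\right) + n{\left(11,K{\left(3 \right)} \right)} 113 = \left(6 \left(-1\right) + 0\right) + \sqrt{\left(1 + 3^{2}\right)^{2} + 11^{2}} \cdot 113 = \left(-6 + 0\right) + \sqrt{\left(1 + 9\right)^{2} + 121} \cdot 113 = -6 + \sqrt{10^{2} + 121} \cdot 113 = -6 + \sqrt{100 + 121} \cdot 113 = -6 + \sqrt{221} \cdot 113 = -6 + 113 \sqrt{221}$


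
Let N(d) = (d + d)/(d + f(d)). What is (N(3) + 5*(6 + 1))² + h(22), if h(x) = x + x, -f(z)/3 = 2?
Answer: 1133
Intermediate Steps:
f(z) = -6 (f(z) = -3*2 = -6)
N(d) = 2*d/(-6 + d) (N(d) = (d + d)/(d - 6) = (2*d)/(-6 + d) = 2*d/(-6 + d))
h(x) = 2*x
(N(3) + 5*(6 + 1))² + h(22) = (2*3/(-6 + 3) + 5*(6 + 1))² + 2*22 = (2*3/(-3) + 5*7)² + 44 = (2*3*(-⅓) + 35)² + 44 = (-2 + 35)² + 44 = 33² + 44 = 1089 + 44 = 1133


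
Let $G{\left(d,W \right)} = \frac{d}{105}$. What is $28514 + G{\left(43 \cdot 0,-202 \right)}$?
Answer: $28514$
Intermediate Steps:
$G{\left(d,W \right)} = \frac{d}{105}$ ($G{\left(d,W \right)} = d \frac{1}{105} = \frac{d}{105}$)
$28514 + G{\left(43 \cdot 0,-202 \right)} = 28514 + \frac{43 \cdot 0}{105} = 28514 + \frac{1}{105} \cdot 0 = 28514 + 0 = 28514$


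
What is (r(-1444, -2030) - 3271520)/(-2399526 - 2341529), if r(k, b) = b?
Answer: 654710/948211 ≈ 0.69047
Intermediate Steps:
(r(-1444, -2030) - 3271520)/(-2399526 - 2341529) = (-2030 - 3271520)/(-2399526 - 2341529) = -3273550/(-4741055) = -3273550*(-1/4741055) = 654710/948211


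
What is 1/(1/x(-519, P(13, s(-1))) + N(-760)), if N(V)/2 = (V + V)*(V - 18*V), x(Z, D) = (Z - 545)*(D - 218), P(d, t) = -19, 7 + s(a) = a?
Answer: -252168/9904352102399 ≈ -2.5460e-8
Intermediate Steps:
s(a) = -7 + a
x(Z, D) = (-545 + Z)*(-218 + D)
N(V) = -68*V² (N(V) = 2*((V + V)*(V - 18*V)) = 2*((2*V)*(-17*V)) = 2*(-34*V²) = -68*V²)
1/(1/x(-519, P(13, s(-1))) + N(-760)) = 1/(1/(118810 - 545*(-19) - 218*(-519) - 19*(-519)) - 68*(-760)²) = 1/(1/(118810 + 10355 + 113142 + 9861) - 68*577600) = 1/(1/252168 - 39276800) = 1/(-9904352102399/252168) = -252168/9904352102399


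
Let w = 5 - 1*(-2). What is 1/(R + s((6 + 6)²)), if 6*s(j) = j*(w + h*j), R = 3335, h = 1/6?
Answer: 1/4079 ≈ 0.00024516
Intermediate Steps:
h = ⅙ ≈ 0.16667
w = 7 (w = 5 + 2 = 7)
s(j) = j*(7 + j/6)/6 (s(j) = (j*(7 + j/6))/6 = j*(7 + j/6)/6)
1/(R + s((6 + 6)²)) = 1/(3335 + (6 + 6)²*(42 + (6 + 6)²)/36) = 1/(3335 + (1/36)*12²*(42 + 12²)) = 1/(3335 + (1/36)*144*(42 + 144)) = 1/(3335 + (1/36)*144*186) = 1/(3335 + 744) = 1/4079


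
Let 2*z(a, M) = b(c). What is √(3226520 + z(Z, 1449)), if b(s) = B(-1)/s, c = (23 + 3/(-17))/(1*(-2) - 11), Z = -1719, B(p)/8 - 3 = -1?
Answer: √30358283806/97 ≈ 1796.3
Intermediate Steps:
B(p) = 16 (B(p) = 24 + 8*(-1) = 24 - 8 = 16)
c = -388/221 (c = (23 + 3*(-1/17))/(-2 - 11) = (23 - 3/17)/(-13) = (388/17)*(-1/13) = -388/221 ≈ -1.7557)
b(s) = 16/s
z(a, M) = -442/97 (z(a, M) = (16/(-388/221))/2 = (16*(-221/388))/2 = (½)*(-884/97) = -442/97)
√(3226520 + z(Z, 1449)) = √(3226520 - 442/97) = √(312971998/97) = √30358283806/97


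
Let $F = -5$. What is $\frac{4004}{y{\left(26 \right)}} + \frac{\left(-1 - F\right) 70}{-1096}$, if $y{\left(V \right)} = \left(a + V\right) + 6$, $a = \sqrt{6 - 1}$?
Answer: $\frac{17517871}{139603} - \frac{4004 \sqrt{5}}{1019} \approx 116.7$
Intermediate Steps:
$a = \sqrt{5} \approx 2.2361$
$y{\left(V \right)} = 6 + V + \sqrt{5}$ ($y{\left(V \right)} = \left(\sqrt{5} + V\right) + 6 = \left(V + \sqrt{5}\right) + 6 = 6 + V + \sqrt{5}$)
$\frac{4004}{y{\left(26 \right)}} + \frac{\left(-1 - F\right) 70}{-1096} = \frac{4004}{6 + 26 + \sqrt{5}} + \frac{\left(-1 - -5\right) 70}{-1096} = \frac{4004}{32 + \sqrt{5}} + \left(-1 + 5\right) 70 \left(- \frac{1}{1096}\right) = \frac{4004}{32 + \sqrt{5}} + 4 \cdot 70 \left(- \frac{1}{1096}\right) = \frac{4004}{32 + \sqrt{5}} + 280 \left(- \frac{1}{1096}\right) = \frac{4004}{32 + \sqrt{5}} - \frac{35}{137} = - \frac{35}{137} + \frac{4004}{32 + \sqrt{5}}$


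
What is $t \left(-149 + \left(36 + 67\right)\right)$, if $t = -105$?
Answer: $4830$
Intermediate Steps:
$t \left(-149 + \left(36 + 67\right)\right) = - 105 \left(-149 + \left(36 + 67\right)\right) = - 105 \left(-149 + 103\right) = \left(-105\right) \left(-46\right) = 4830$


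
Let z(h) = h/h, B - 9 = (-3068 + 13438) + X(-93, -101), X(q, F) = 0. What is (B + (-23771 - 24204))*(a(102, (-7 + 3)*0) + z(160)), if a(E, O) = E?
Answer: -3872388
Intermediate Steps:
B = 10379 (B = 9 + ((-3068 + 13438) + 0) = 9 + (10370 + 0) = 9 + 10370 = 10379)
z(h) = 1
(B + (-23771 - 24204))*(a(102, (-7 + 3)*0) + z(160)) = (10379 + (-23771 - 24204))*(102 + 1) = (10379 - 47975)*103 = -37596*103 = -3872388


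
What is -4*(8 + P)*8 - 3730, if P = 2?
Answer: -4050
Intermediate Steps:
-4*(8 + P)*8 - 3730 = -4*(8 + 2)*8 - 3730 = -40*8 - 3730 = -4*80 - 3730 = -320 - 3730 = -4050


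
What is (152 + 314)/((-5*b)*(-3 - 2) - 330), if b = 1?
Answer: -466/305 ≈ -1.5279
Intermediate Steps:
(152 + 314)/((-5*b)*(-3 - 2) - 330) = (152 + 314)/((-5*1)*(-3 - 2) - 330) = 466/(-5*(-5) - 330) = 466/(25 - 330) = 466/(-305) = 466*(-1/305) = -466/305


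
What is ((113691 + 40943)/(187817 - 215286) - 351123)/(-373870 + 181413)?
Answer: 9645152321/5286601333 ≈ 1.8245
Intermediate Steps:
((113691 + 40943)/(187817 - 215286) - 351123)/(-373870 + 181413) = (154634/(-27469) - 351123)/(-192457) = (154634*(-1/27469) - 351123)*(-1/192457) = (-154634/27469 - 351123)*(-1/192457) = -9645152321/27469*(-1/192457) = 9645152321/5286601333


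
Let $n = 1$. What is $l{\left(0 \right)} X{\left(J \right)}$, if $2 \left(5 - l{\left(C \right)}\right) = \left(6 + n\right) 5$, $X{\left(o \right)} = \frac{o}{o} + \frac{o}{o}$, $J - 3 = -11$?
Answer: $-25$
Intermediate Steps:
$J = -8$ ($J = 3 - 11 = -8$)
$X{\left(o \right)} = 2$ ($X{\left(o \right)} = 1 + 1 = 2$)
$l{\left(C \right)} = - \frac{25}{2}$ ($l{\left(C \right)} = 5 - \frac{\left(6 + 1\right) 5}{2} = 5 - \frac{7 \cdot 5}{2} = 5 - \frac{35}{2} = - \frac{25}{2}$)
$l{\left(0 \right)} X{\left(J \right)} = \left(- \frac{25}{2}\right) 2 = -25$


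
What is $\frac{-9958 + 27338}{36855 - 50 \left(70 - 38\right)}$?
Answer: $\frac{316}{641} \approx 0.49298$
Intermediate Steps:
$\frac{-9958 + 27338}{36855 - 50 \left(70 - 38\right)} = \frac{17380}{36855 - 1600} = \frac{17380}{35255} = 17380 \cdot \frac{1}{35255} = \frac{316}{641}$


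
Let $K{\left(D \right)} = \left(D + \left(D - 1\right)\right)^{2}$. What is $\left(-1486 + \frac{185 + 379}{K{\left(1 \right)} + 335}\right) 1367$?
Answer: $- \frac{56813887}{28} \approx -2.0291 \cdot 10^{6}$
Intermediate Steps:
$K{\left(D \right)} = \left(-1 + 2 D\right)^{2}$ ($K{\left(D \right)} = \left(D + \left(-1 + D\right)\right)^{2} = \left(-1 + 2 D\right)^{2}$)
$\left(-1486 + \frac{185 + 379}{K{\left(1 \right)} + 335}\right) 1367 = \left(-1486 + \frac{185 + 379}{\left(-1 + 2 \cdot 1\right)^{2} + 335}\right) 1367 = \left(-1486 + \frac{564}{\left(-1 + 2\right)^{2} + 335}\right) 1367 = \left(-1486 + \frac{564}{1^{2} + 335}\right) 1367 = \left(-1486 + \frac{564}{1 + 335}\right) 1367 = \left(-1486 + \frac{564}{336}\right) 1367 = \left(-1486 + 564 \cdot \frac{1}{336}\right) 1367 = \left(-1486 + \frac{47}{28}\right) 1367 = \left(- \frac{41561}{28}\right) 1367 = - \frac{56813887}{28}$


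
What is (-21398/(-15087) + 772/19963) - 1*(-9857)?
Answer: 2969187630755/301181781 ≈ 9858.5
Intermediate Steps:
(-21398/(-15087) + 772/19963) - 1*(-9857) = (-21398*(-1/15087) + 772*(1/19963)) + 9857 = (21398/15087 + 772/19963) + 9857 = 438815438/301181781 + 9857 = 2969187630755/301181781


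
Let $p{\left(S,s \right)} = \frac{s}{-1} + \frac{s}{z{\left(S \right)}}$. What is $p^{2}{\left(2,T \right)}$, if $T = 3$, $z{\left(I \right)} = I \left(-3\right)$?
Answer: $\frac{49}{4} \approx 12.25$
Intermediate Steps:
$z{\left(I \right)} = - 3 I$
$p{\left(S,s \right)} = - s - \frac{s}{3 S}$ ($p{\left(S,s \right)} = \frac{s}{-1} + \frac{s}{\left(-3\right) S} = s \left(-1\right) + s \left(- \frac{1}{3 S}\right) = - s - \frac{s}{3 S}$)
$p^{2}{\left(2,T \right)} = \left(\left(-1\right) 3 - 1 \cdot \frac{1}{2}\right)^{2} = \left(-3 - 1 \cdot \frac{1}{2}\right)^{2} = \left(-3 - \frac{1}{2}\right)^{2} = \left(- \frac{7}{2}\right)^{2} = \frac{49}{4}$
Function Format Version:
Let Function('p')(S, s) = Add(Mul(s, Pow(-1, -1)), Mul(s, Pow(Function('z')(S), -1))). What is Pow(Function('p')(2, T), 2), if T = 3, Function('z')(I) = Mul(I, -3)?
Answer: Rational(49, 4) ≈ 12.250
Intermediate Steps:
Function('z')(I) = Mul(-3, I)
Function('p')(S, s) = Add(Mul(-1, s), Mul(Rational(-1, 3), s, Pow(S, -1))) (Function('p')(S, s) = Add(Mul(s, Pow(-1, -1)), Mul(s, Pow(Mul(-3, S), -1))) = Add(Mul(s, -1), Mul(s, Mul(Rational(-1, 3), Pow(S, -1)))) = Add(Mul(-1, s), Mul(Rational(-1, 3), s, Pow(S, -1))))
Pow(Function('p')(2, T), 2) = Pow(Add(Mul(-1, 3), Mul(Rational(-1, 3), 3, Pow(2, -1))), 2) = Pow(Add(-3, Mul(Rational(-1, 3), 3, Rational(1, 2))), 2) = Pow(Add(-3, Rational(-1, 2)), 2) = Pow(Rational(-7, 2), 2) = Rational(49, 4)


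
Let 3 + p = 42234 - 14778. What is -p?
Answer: -27453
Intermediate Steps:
p = 27453 (p = -3 + (42234 - 14778) = -3 + 27456 = 27453)
-p = -1*27453 = -27453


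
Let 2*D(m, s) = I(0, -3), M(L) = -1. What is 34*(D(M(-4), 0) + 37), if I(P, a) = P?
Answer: 1258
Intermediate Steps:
D(m, s) = 0 (D(m, s) = (½)*0 = 0)
34*(D(M(-4), 0) + 37) = 34*(0 + 37) = 34*37 = 1258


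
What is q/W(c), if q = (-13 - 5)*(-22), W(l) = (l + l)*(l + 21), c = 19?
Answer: 99/380 ≈ 0.26053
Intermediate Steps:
W(l) = 2*l*(21 + l) (W(l) = (2*l)*(21 + l) = 2*l*(21 + l))
q = 396 (q = -18*(-22) = 396)
q/W(c) = 396/((2*19*(21 + 19))) = 396/((2*19*40)) = 396/1520 = 396*(1/1520) = 99/380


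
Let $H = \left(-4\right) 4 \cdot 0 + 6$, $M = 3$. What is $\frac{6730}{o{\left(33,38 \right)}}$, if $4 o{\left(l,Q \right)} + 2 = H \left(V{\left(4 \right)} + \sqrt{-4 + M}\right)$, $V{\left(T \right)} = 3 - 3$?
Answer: $-1346 - 4038 i \approx -1346.0 - 4038.0 i$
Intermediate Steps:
$V{\left(T \right)} = 0$ ($V{\left(T \right)} = 3 - 3 = 0$)
$H = 6$ ($H = \left(-16\right) 0 + 6 = 0 + 6 = 6$)
$o{\left(l,Q \right)} = - \frac{1}{2} + \frac{3 i}{2}$ ($o{\left(l,Q \right)} = - \frac{1}{2} + \frac{6 \left(0 + \sqrt{-4 + 3}\right)}{4} = - \frac{1}{2} + \frac{6 \left(0 + \sqrt{-1}\right)}{4} = - \frac{1}{2} + \frac{6 \left(0 + i\right)}{4} = - \frac{1}{2} + \frac{6 i}{4} = - \frac{1}{2} + \frac{3 i}{2}$)
$\frac{6730}{o{\left(33,38 \right)}} = \frac{6730}{- \frac{1}{2} + \frac{3 i}{2}} = 6730 \frac{2 \left(- \frac{1}{2} - \frac{3 i}{2}\right)}{5} = 2692 \left(- \frac{1}{2} - \frac{3 i}{2}\right)$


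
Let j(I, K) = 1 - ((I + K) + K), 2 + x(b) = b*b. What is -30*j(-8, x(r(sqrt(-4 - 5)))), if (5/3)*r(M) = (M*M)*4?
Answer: 138018/5 ≈ 27604.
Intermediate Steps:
r(M) = 12*M**2/5 (r(M) = 3*((M*M)*4)/5 = 3*(M**2*4)/5 = 3*(4*M**2)/5 = 12*M**2/5)
x(b) = -2 + b**2 (x(b) = -2 + b*b = -2 + b**2)
j(I, K) = 1 - I - 2*K (j(I, K) = 1 - (I + 2*K) = 1 + (-I - 2*K) = 1 - I - 2*K)
-30*j(-8, x(r(sqrt(-4 - 5)))) = -30*(1 - 1*(-8) - 2*(-2 + (12*(sqrt(-4 - 5))**2/5)**2)) = -30*(1 + 8 - 2*(-2 + (12*(sqrt(-9))**2/5)**2)) = -30*(1 + 8 - 2*(-2 + (12*(3*I)**2/5)**2)) = -30*(1 + 8 - 2*(-2 + ((12/5)*(-9))**2)) = -30*(1 + 8 - 2*(-2 + (-108/5)**2)) = -30*(1 + 8 - 2*(-2 + 11664/25)) = -30*(1 + 8 - 2*11614/25) = -30*(1 + 8 - 23228/25) = -30*(-23003/25) = 138018/5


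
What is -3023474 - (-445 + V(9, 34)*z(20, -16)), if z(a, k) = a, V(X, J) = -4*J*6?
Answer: -3006709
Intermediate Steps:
V(X, J) = -24*J
-3023474 - (-445 + V(9, 34)*z(20, -16)) = -3023474 - (-445 - 24*34*20) = -3023474 - (-445 - 816*20) = -3023474 - (-445 - 16320) = -3023474 - 1*(-16765) = -3023474 + 16765 = -3006709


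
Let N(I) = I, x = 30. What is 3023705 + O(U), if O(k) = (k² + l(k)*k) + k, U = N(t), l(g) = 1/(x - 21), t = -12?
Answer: 9071507/3 ≈ 3.0238e+6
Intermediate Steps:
l(g) = ⅑ (l(g) = 1/(30 - 21) = 1/9 = ⅑)
U = -12
O(k) = k² + 10*k/9 (O(k) = (k² + k/9) + k = k² + 10*k/9)
3023705 + O(U) = 3023705 + (⅑)*(-12)*(10 + 9*(-12)) = 3023705 + (⅑)*(-12)*(10 - 108) = 3023705 + (⅑)*(-12)*(-98) = 3023705 + 392/3 = 9071507/3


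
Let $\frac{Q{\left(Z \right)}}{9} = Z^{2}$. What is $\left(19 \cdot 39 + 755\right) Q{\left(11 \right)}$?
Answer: $1629144$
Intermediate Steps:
$Q{\left(Z \right)} = 9 Z^{2}$
$\left(19 \cdot 39 + 755\right) Q{\left(11 \right)} = \left(19 \cdot 39 + 755\right) 9 \cdot 11^{2} = \left(741 + 755\right) 9 \cdot 121 = 1496 \cdot 1089 = 1629144$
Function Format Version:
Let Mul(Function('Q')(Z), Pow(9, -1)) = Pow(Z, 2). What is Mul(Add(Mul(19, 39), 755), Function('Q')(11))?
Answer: 1629144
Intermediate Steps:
Function('Q')(Z) = Mul(9, Pow(Z, 2))
Mul(Add(Mul(19, 39), 755), Function('Q')(11)) = Mul(Add(Mul(19, 39), 755), Mul(9, Pow(11, 2))) = Mul(Add(741, 755), Mul(9, 121)) = Mul(1496, 1089) = 1629144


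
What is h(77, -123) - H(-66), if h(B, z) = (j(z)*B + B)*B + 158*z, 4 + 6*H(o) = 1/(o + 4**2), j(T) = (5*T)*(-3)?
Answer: 1092550067/100 ≈ 1.0926e+7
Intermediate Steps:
j(T) = -15*T
H(o) = -2/3 + 1/(6*(16 + o)) (H(o) = -2/3 + 1/(6*(o + 4**2)) = -2/3 + 1/(6*(o + 16)) = -2/3 + 1/(6*(16 + o)))
h(B, z) = 158*z + B*(B - 15*B*z) (h(B, z) = ((-15*z)*B + B)*B + 158*z = (-15*B*z + B)*B + 158*z = (B - 15*B*z)*B + 158*z = B*(B - 15*B*z) + 158*z = 158*z + B*(B - 15*B*z))
h(77, -123) - H(-66) = (77**2 + 158*(-123) - 15*(-123)*77**2) - (-63 - 4*(-66))/(6*(16 - 66)) = (5929 - 19434 - 15*(-123)*5929) - (-63 + 264)/(6*(-50)) = (5929 - 19434 + 10939005) - (-1)*201/(6*50) = 10925500 - 1*(-67/100) = 10925500 + 67/100 = 1092550067/100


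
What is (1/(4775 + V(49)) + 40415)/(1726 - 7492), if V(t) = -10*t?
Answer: -931066/132835 ≈ -7.0092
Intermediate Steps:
(1/(4775 + V(49)) + 40415)/(1726 - 7492) = (1/(4775 - 10*49) + 40415)/(1726 - 7492) = (1/(4775 - 490) + 40415)/(-5766) = (1/4285 + 40415)*(-1/5766) = (173178276/4285)*(-1/5766) = -931066/132835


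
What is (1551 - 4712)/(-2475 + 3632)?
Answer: -3161/1157 ≈ -2.7321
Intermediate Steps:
(1551 - 4712)/(-2475 + 3632) = -3161/1157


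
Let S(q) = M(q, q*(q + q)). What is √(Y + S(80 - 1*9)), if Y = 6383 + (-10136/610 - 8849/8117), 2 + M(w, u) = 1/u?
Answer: √786410703996601675010/351547270 ≈ 79.770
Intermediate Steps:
M(w, u) = -2 + 1/u
S(q) = -2 + 1/(2*q²) (S(q) = -2 + 1/(q*(q + q)) = -2 + 1/(q*(2*q)) = -2 + 1/(2*q²))
Y = 15758461454/2475685 (Y = 6383 + (-10136*1/610 - 8849*1/8117) = 6383 + (-5068/305 - 8849/8117) = 6383 - 43835901/2475685 = 15758461454/2475685 ≈ 6365.3)
√(Y + S(80 - 1*9)) = √(15758461454/2475685 + (-2 + 1/(2*(80 - 1*9)²))) = √(15758461454/2475685 + (-2 + 1/(2*(80 - 9)²))) = √(15758461454/2475685 + (-2 + (½)/71²)) = √(15758461454/2475685 + (-2 + (½)*(1/5041))) = √(15758461454/2475685 + (-2 + 1/10082)) = √(15758461454/2475685 - 20163/10082) = √(158826891142573/24959856170) = √786410703996601675010/351547270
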